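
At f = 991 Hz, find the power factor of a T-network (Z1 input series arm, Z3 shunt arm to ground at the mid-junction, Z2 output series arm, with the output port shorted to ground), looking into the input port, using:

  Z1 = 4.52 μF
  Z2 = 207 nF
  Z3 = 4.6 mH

Step 1 — Angular frequency: ω = 2π·f = 2π·991 = 6227 rad/s.
Step 2 — Component impedances:
  Z1: Z = 1/(jωC) = -j/(ω·C) = 0 - j35.53 Ω
  Z2: Z = 1/(jωC) = -j/(ω·C) = 0 - j775.8 Ω
  Z3: Z = jωL = j·6227·0.0046 = 0 + j28.64 Ω
Step 3 — With the output port shorted to ground, the output series arm Z2 runs from the junction to ground; the shunt arm Z3 also runs from the junction to ground. They appear in parallel: Z3 || Z2 = 0 + j29.74 Ω.
Step 4 — Series with input arm Z1: Z_in = Z1 + (Z3 || Z2) = 0 - j5.791 Ω = 5.791∠-90.0° Ω.
Step 5 — Power factor: PF = cos(φ) = Re(Z)/|Z| = 0/5.791 = 0.
Step 6 — Type: Im(Z) = -5.791 ⇒ leading (phase φ = -90.0°).

PF = 0 (leading, φ = -90.0°)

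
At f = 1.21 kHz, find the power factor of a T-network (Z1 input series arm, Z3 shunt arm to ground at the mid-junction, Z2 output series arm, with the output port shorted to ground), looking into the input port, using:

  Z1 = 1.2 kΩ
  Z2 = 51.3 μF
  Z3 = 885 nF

Step 1 — Angular frequency: ω = 2π·f = 2π·1210 = 7603 rad/s.
Step 2 — Component impedances:
  Z1: Z = R = 1200 Ω
  Z2: Z = 1/(jωC) = -j/(ω·C) = 0 - j2.564 Ω
  Z3: Z = 1/(jωC) = -j/(ω·C) = 0 - j148.6 Ω
Step 3 — With the output port shorted to ground, the output series arm Z2 runs from the junction to ground; the shunt arm Z3 also runs from the junction to ground. They appear in parallel: Z3 || Z2 = 0 - j2.521 Ω.
Step 4 — Series with input arm Z1: Z_in = Z1 + (Z3 || Z2) = 1200 - j2.521 Ω = 1200∠-0.1° Ω.
Step 5 — Power factor: PF = cos(φ) = Re(Z)/|Z| = 1200/1200 = 1.
Step 6 — Type: Im(Z) = -2.521 ⇒ leading (phase φ = -0.1°).

PF = 1 (leading, φ = -0.1°)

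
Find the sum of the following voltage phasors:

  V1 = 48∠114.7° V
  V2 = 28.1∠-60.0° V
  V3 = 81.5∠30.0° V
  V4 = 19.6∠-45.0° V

Step 1 — Convert each phasor to rectangular form:
  V1 = 48·(cos(114.7°) + j·sin(114.7°)) = -20.06 + j43.61 V
  V2 = 28.1·(cos(-60.0°) + j·sin(-60.0°)) = 14.05 - j24.34 V
  V3 = 81.5·(cos(30.0°) + j·sin(30.0°)) = 70.58 + j40.75 V
  V4 = 19.6·(cos(-45.0°) + j·sin(-45.0°)) = 13.86 - j13.86 V
Step 2 — Sum components: V_total = 78.43 + j46.16 V.
Step 3 — Convert to polar: |V_total| = 91.01 V, ∠V_total = 30.5°.

V_total = 91.01∠30.5° V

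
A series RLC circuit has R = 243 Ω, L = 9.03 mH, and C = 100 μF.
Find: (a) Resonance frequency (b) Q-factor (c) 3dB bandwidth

Step 1 — Resonance: ω₀ = 1/√(LC) = 1/√(0.00903·0.0001) = 1052 rad/s.
Step 2 — f₀ = ω₀/(2π) = 167.5 Hz.
Step 3 — Series Q: Q = ω₀L/R = 1052·0.00903/243 = 0.03911.
Step 4 — Bandwidth: Δω = ω₀/Q = 2.691e+04 rad/s; BW = Δω/(2π) = 4283 Hz.

(a) f₀ = 167.5 Hz  (b) Q = 0.03911  (c) BW = 4283 Hz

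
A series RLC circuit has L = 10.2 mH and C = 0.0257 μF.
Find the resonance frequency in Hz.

Step 1 — Resonance condition Im(Z)=0 gives ω₀ = 1/√(LC).
Step 2 — ω₀ = 1/√(0.0102·2.57e-08) = 6.176e+04 rad/s.
Step 3 — f₀ = ω₀/(2π) = 9830 Hz.

f₀ = 9830 Hz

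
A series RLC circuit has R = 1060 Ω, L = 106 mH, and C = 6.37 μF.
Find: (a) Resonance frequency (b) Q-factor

Step 1 — Resonance condition Im(Z)=0 gives ω₀ = 1/√(LC).
Step 2 — ω₀ = 1/√(0.106·6.37e-06) = 1217 rad/s.
Step 3 — f₀ = ω₀/(2π) = 193.7 Hz.
Step 4 — Series Q: Q = ω₀L/R = 1217·0.106/1060 = 0.1217.

(a) f₀ = 193.7 Hz  (b) Q = 0.1217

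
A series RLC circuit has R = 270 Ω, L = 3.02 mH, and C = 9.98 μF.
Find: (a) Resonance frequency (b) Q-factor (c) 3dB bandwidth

Step 1 — Resonance: ω₀ = 1/√(LC) = 1/√(0.00302·9.98e-06) = 5760 rad/s.
Step 2 — f₀ = ω₀/(2π) = 916.8 Hz.
Step 3 — Series Q: Q = ω₀L/R = 5760·0.00302/270 = 0.06443.
Step 4 — Bandwidth: Δω = ω₀/Q = 8.94e+04 rad/s; BW = Δω/(2π) = 1.423e+04 Hz.

(a) f₀ = 916.8 Hz  (b) Q = 0.06443  (c) BW = 1.423e+04 Hz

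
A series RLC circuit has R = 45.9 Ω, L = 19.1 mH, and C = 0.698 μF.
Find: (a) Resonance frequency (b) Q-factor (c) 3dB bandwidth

Step 1 — Resonance condition Im(Z)=0 gives ω₀ = 1/√(LC).
Step 2 — ω₀ = 1/√(0.0191·6.98e-07) = 8661 rad/s.
Step 3 — f₀ = ω₀/(2π) = 1378 Hz.
Step 4 — Series Q: Q = ω₀L/R = 8661·0.0191/45.9 = 3.604.
Step 5 — 3dB bandwidth: Δω = ω₀/Q = 2403 rad/s; BW = Δω/(2π) = 382.5 Hz.

(a) f₀ = 1378 Hz  (b) Q = 3.604  (c) BW = 382.5 Hz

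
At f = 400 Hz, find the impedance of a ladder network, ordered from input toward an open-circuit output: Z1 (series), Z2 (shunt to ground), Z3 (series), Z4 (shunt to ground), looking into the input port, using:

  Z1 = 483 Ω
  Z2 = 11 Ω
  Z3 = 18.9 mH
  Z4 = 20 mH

Step 1 — Angular frequency: ω = 2π·f = 2π·400 = 2513 rad/s.
Step 2 — Component impedances:
  Z1: Z = R = 483 Ω
  Z2: Z = R = 11 Ω
  Z3: Z = jωL = j·2513·0.0189 = 0 + j47.5 Ω
  Z4: Z = jωL = j·2513·0.02 = 0 + j50.27 Ω
Step 3 — Ladder network (open output): work backward from the far end, alternating series and parallel combinations. Z_in = 493.9 + j1.222 Ω = 493.9∠0.1° Ω.

Z = 493.9 + j1.222 Ω = 493.9∠0.1° Ω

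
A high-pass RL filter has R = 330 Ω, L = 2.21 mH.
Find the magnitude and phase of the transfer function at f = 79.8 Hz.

Step 1 — Angular frequency: ω = 2π·79.8 = 501.4 rad/s.
Step 2 — Transfer function: H(jω) = jωL/(R + jωL).
Step 3 — Numerator jωL = j·1.108; denominator R + jωL = 330 + j1.108.
Step 4 — H = 1.128e-05 + j0.003358.
Step 5 — Magnitude: |H| = 0.003358 (-49.5 dB); phase: φ = 89.8°.

|H| = 0.003358 (-49.5 dB), φ = 89.8°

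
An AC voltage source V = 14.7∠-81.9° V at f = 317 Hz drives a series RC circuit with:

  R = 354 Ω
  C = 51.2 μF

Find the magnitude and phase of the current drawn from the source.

Step 1 — Angular frequency: ω = 2π·f = 2π·317 = 1992 rad/s.
Step 2 — Component impedances:
  R: Z = R = 354 Ω
  C: Z = 1/(jωC) = -j/(ω·C) = 0 - j9.806 Ω
Step 3 — Series combination: Z_total = R + C = 354 - j9.806 Ω = 354.1∠-1.6° Ω.
Step 4 — Source phasor: V = 14.7∠-81.9° V = 2.071 - j14.55 V.
Step 5 — Ohm's law: I = V / Z_total = (2.071 - j14.55) / (354 - j9.806) = 0.006984 - j0.04092 A.
Step 6 — Convert to polar: |I| = 0.04151 A, ∠I = -80.3°.

I = 0.04151∠-80.3° A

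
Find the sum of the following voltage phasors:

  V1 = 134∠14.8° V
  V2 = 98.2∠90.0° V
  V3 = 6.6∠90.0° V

Step 1 — Convert each phasor to rectangular form:
  V1 = 134·(cos(14.8°) + j·sin(14.8°)) = 129.6 + j34.23 V
  V2 = 98.2·(cos(90.0°) + j·sin(90.0°)) = 0 + j98.2 V
  V3 = 6.6·(cos(90.0°) + j·sin(90.0°)) = 0 + j6.6 V
Step 2 — Sum components: V_total = 129.6 + j139 V.
Step 3 — Convert to polar: |V_total| = 190 V, ∠V_total = 47.0°.

V_total = 190∠47.0° V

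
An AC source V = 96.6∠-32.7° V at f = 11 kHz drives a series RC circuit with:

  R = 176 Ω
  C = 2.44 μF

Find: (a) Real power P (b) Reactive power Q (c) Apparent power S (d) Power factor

Step 1 — Angular frequency: ω = 2π·f = 2π·1.1e+04 = 6.912e+04 rad/s.
Step 2 — Component impedances:
  R: Z = R = 176 Ω
  C: Z = 1/(jωC) = -j/(ω·C) = 0 - j5.93 Ω
Step 3 — Series combination: Z_total = R + C = 176 - j5.93 Ω = 176.1∠-1.9° Ω.
Step 4 — Source phasor: V = 96.6∠-32.7° V = 81.29 - j52.19 V.
Step 5 — Current: I = V / Z = 0.4713 - j0.2806 A = 0.5486∠-30.8° A.
Step 6 — Complex power: S = V·I* = 52.96 - j1.784 VA.
Step 7 — Real power: P = Re(S) = 52.96 W.
Step 8 — Reactive power: Q = Im(S) = -1.784 VAR.
Step 9 — Apparent power: |S| = 52.99 VA.
Step 10 — Power factor: PF = P/|S| = 0.9994 (leading).

(a) P = 52.96 W  (b) Q = -1.784 VAR  (c) S = 52.99 VA  (d) PF = 0.9994 (leading)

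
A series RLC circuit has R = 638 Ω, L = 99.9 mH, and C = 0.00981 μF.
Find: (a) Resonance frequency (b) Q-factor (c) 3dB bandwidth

Step 1 — Resonance: ω₀ = 1/√(LC) = 1/√(0.0999·9.81e-09) = 3.194e+04 rad/s.
Step 2 — f₀ = ω₀/(2π) = 5084 Hz.
Step 3 — Series Q: Q = ω₀L/R = 3.194e+04·0.0999/638 = 5.002.
Step 4 — Bandwidth: Δω = ω₀/Q = 6386 rad/s; BW = Δω/(2π) = 1016 Hz.

(a) f₀ = 5084 Hz  (b) Q = 5.002  (c) BW = 1016 Hz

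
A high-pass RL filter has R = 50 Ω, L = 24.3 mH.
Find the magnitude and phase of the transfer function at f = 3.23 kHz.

Step 1 — Angular frequency: ω = 2π·3230 = 2.029e+04 rad/s.
Step 2 — Transfer function: H(jω) = jωL/(R + jωL).
Step 3 — Numerator jωL = j·493.2; denominator R + jωL = 50 + j493.2.
Step 4 — H = 0.9898 + j0.1004.
Step 5 — Magnitude: |H| = 0.9949 (-0.0 dB); phase: φ = 5.8°.

|H| = 0.9949 (-0.0 dB), φ = 5.8°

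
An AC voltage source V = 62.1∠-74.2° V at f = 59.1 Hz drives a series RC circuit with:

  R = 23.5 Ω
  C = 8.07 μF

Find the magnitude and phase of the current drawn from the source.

Step 1 — Angular frequency: ω = 2π·f = 2π·59.1 = 371.3 rad/s.
Step 2 — Component impedances:
  R: Z = R = 23.5 Ω
  C: Z = 1/(jωC) = -j/(ω·C) = 0 - j333.7 Ω
Step 3 — Series combination: Z_total = R + C = 23.5 - j333.7 Ω = 334.5∠-86.0° Ω.
Step 4 — Source phasor: V = 62.1∠-74.2° V = 16.91 - j59.75 V.
Step 5 — Ohm's law: I = V / Z_total = (16.91 - j59.75) / (23.5 - j333.7) = 0.1817 + j0.03787 A.
Step 6 — Convert to polar: |I| = 0.1856 A, ∠I = 11.8°.

I = 0.1856∠11.8° A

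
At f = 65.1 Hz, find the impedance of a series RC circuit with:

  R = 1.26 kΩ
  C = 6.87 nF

Step 1 — Angular frequency: ω = 2π·f = 2π·65.1 = 409 rad/s.
Step 2 — Component impedances:
  R: Z = R = 1260 Ω
  C: Z = 1/(jωC) = -j/(ω·C) = 0 - j3.559e+05 Ω
Step 3 — Series combination: Z_total = R + C = 1260 - j3.559e+05 Ω = 3.559e+05∠-89.8° Ω.

Z = 1260 - j3.559e+05 Ω = 3.559e+05∠-89.8° Ω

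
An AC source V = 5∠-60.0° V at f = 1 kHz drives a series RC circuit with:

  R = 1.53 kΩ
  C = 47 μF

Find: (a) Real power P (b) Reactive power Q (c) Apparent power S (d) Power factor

Step 1 — Angular frequency: ω = 2π·f = 2π·1000 = 6283 rad/s.
Step 2 — Component impedances:
  R: Z = R = 1530 Ω
  C: Z = 1/(jωC) = -j/(ω·C) = 0 - j3.386 Ω
Step 3 — Series combination: Z_total = R + C = 1530 - j3.386 Ω = 1530∠-0.1° Ω.
Step 4 — Source phasor: V = 5∠-60.0° V = 2.5 - j4.33 V.
Step 5 — Current: I = V / Z = 0.00164 - j0.002827 A = 0.003268∠-59.9° A.
Step 6 — Complex power: S = V·I* = 0.01634 - j3.616e-05 VA.
Step 7 — Real power: P = Re(S) = 0.01634 W.
Step 8 — Reactive power: Q = Im(S) = -3.616e-05 VAR.
Step 9 — Apparent power: |S| = 0.01634 VA.
Step 10 — Power factor: PF = P/|S| = 1 (leading).

(a) P = 0.01634 W  (b) Q = -3.616e-05 VAR  (c) S = 0.01634 VA  (d) PF = 1 (leading)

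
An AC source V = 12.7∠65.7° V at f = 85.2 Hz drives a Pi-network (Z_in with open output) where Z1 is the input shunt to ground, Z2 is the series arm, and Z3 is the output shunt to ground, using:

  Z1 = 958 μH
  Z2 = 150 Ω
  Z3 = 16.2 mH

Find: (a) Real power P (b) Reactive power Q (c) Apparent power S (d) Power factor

Step 1 — Angular frequency: ω = 2π·f = 2π·85.2 = 535.3 rad/s.
Step 2 — Component impedances:
  Z1: Z = jωL = j·535.3·0.000958 = 0 + j0.5128 Ω
  Z2: Z = R = 150 Ω
  Z3: Z = jωL = j·535.3·0.0162 = 0 + j8.672 Ω
Step 3 — With open output, the series arm Z2 and the output shunt Z3 appear in series to ground: Z2 + Z3 = 150 + j8.672 Ω.
Step 4 — Parallel with input shunt Z1: Z_in = Z1 || (Z2 + Z3) = 0.001747 + j0.5127 Ω = 0.5127∠89.8° Ω.
Step 5 — Source phasor: V = 12.7∠65.7° V = 5.226 + j11.57 V.
Step 6 — Current: I = V / Z = 22.61 - j10.12 A = 24.77∠-24.1° A.
Step 7 — Complex power: S = V·I* = 1.072 + j314.6 VA.
Step 8 — Real power: P = Re(S) = 1.072 W.
Step 9 — Reactive power: Q = Im(S) = 314.6 VAR.
Step 10 — Apparent power: |S| = 314.6 VA.
Step 11 — Power factor: PF = P/|S| = 0.003407 (lagging).

(a) P = 1.072 W  (b) Q = 314.6 VAR  (c) S = 314.6 VA  (d) PF = 0.003407 (lagging)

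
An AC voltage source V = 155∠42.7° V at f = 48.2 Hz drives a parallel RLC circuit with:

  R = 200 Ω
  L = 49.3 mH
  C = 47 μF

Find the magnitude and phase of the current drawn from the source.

Step 1 — Angular frequency: ω = 2π·f = 2π·48.2 = 302.8 rad/s.
Step 2 — Component impedances:
  R: Z = R = 200 Ω
  L: Z = jωL = j·302.8·0.0493 = 0 + j14.93 Ω
  C: Z = 1/(jωC) = -j/(ω·C) = 0 - j70.25 Ω
Step 3 — Parallel combination: 1/Z_total = 1/R + 1/L + 1/C; Z_total = 1.781 + j18.79 Ω = 18.88∠84.6° Ω.
Step 4 — Source phasor: V = 155∠42.7° V = 113.9 + j105.1 V.
Step 5 — Ohm's law: I = V / Z_total = (113.9 + j105.1) / (1.781 + j18.79) = 6.114 - j5.482 A.
Step 6 — Convert to polar: |I| = 8.212 A, ∠I = -41.9°.

I = 8.212∠-41.9° A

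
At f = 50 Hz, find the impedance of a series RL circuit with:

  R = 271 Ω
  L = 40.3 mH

Step 1 — Angular frequency: ω = 2π·f = 2π·50 = 314.2 rad/s.
Step 2 — Component impedances:
  R: Z = R = 271 Ω
  L: Z = jωL = j·314.2·0.0403 = 0 + j12.66 Ω
Step 3 — Series combination: Z_total = R + L = 271 + j12.66 Ω = 271.3∠2.7° Ω.

Z = 271 + j12.66 Ω = 271.3∠2.7° Ω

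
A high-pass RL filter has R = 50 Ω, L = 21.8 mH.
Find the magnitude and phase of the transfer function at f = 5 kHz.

Step 1 — Angular frequency: ω = 2π·5000 = 3.142e+04 rad/s.
Step 2 — Transfer function: H(jω) = jωL/(R + jωL).
Step 3 — Numerator jωL = j·684.9; denominator R + jωL = 50 + j684.9.
Step 4 — H = 0.9947 + j0.07262.
Step 5 — Magnitude: |H| = 0.9973 (-0.0 dB); phase: φ = 4.2°.

|H| = 0.9973 (-0.0 dB), φ = 4.2°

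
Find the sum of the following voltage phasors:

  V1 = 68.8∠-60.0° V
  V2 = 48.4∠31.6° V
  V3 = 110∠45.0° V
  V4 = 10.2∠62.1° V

Step 1 — Convert each phasor to rectangular form:
  V1 = 68.8·(cos(-60.0°) + j·sin(-60.0°)) = 34.4 - j59.58 V
  V2 = 48.4·(cos(31.6°) + j·sin(31.6°)) = 41.22 + j25.36 V
  V3 = 110·(cos(45.0°) + j·sin(45.0°)) = 77.78 + j77.78 V
  V4 = 10.2·(cos(62.1°) + j·sin(62.1°)) = 4.773 + j9.014 V
Step 2 — Sum components: V_total = 158.2 + j52.57 V.
Step 3 — Convert to polar: |V_total| = 166.7 V, ∠V_total = 18.4°.

V_total = 166.7∠18.4° V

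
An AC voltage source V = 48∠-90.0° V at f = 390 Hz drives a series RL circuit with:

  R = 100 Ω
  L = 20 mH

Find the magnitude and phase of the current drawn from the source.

Step 1 — Angular frequency: ω = 2π·f = 2π·390 = 2450 rad/s.
Step 2 — Component impedances:
  R: Z = R = 100 Ω
  L: Z = jωL = j·2450·0.02 = 0 + j49.01 Ω
Step 3 — Series combination: Z_total = R + L = 100 + j49.01 Ω = 111.4∠26.1° Ω.
Step 4 — Source phasor: V = 48∠-90.0° V = 0 - j48 V.
Step 5 — Ohm's law: I = V / Z_total = (0 - j48) / (100 + j49.01) = -0.1897 - j0.387 A.
Step 6 — Convert to polar: |I| = 0.431 A, ∠I = -116.1°.

I = 0.431∠-116.1° A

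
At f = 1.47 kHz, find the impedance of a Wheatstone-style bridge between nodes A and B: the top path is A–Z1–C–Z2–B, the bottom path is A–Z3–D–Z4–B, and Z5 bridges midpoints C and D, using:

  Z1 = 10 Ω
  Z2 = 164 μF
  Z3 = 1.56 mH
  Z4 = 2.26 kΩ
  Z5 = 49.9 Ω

Step 1 — Angular frequency: ω = 2π·f = 2π·1470 = 9236 rad/s.
Step 2 — Component impedances:
  Z1: Z = R = 10 Ω
  Z2: Z = 1/(jωC) = -j/(ω·C) = 0 - j0.6602 Ω
  Z3: Z = jωL = j·9236·0.00156 = 0 + j14.41 Ω
  Z4: Z = R = 2260 Ω
  Z5: Z = R = 49.9 Ω
Step 3 — Bridge requires nodal analysis (the Z5 bridge couples midpoints C and D, so the two paths cannot be reduced to a simple series/parallel combination). Setting node B to ground and injecting 1 A at node A, the 3-node admittance system at A, C, D solves to V_A = Z_AB = 8.397 - j0.2628 Ω = 8.402∠-1.8° Ω.

Z = 8.397 - j0.2628 Ω = 8.402∠-1.8° Ω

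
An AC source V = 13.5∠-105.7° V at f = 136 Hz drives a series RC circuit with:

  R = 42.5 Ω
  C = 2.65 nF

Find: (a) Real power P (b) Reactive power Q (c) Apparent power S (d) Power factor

Step 1 — Angular frequency: ω = 2π·f = 2π·136 = 854.5 rad/s.
Step 2 — Component impedances:
  R: Z = R = 42.5 Ω
  C: Z = 1/(jωC) = -j/(ω·C) = 0 - j4.416e+05 Ω
Step 3 — Series combination: Z_total = R + C = 42.5 - j4.416e+05 Ω = 4.416e+05∠-90.0° Ω.
Step 4 — Source phasor: V = 13.5∠-105.7° V = -3.653 - j13 V.
Step 5 — Current: I = V / Z = 2.943e-05 - j8.275e-06 A = 3.057e-05∠-15.7° A.
Step 6 — Complex power: S = V·I* = 3.972e-08 - j0.0004127 VA.
Step 7 — Real power: P = Re(S) = 3.972e-08 W.
Step 8 — Reactive power: Q = Im(S) = -0.0004127 VAR.
Step 9 — Apparent power: |S| = 0.0004127 VA.
Step 10 — Power factor: PF = P/|S| = 9.624e-05 (leading).

(a) P = 3.972e-08 W  (b) Q = -0.0004127 VAR  (c) S = 0.0004127 VA  (d) PF = 9.624e-05 (leading)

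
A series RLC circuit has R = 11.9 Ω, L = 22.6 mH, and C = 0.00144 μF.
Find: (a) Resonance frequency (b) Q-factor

Step 1 — Resonance condition Im(Z)=0 gives ω₀ = 1/√(LC).
Step 2 — ω₀ = 1/√(0.0226·1.44e-09) = 1.753e+05 rad/s.
Step 3 — f₀ = ω₀/(2π) = 2.79e+04 Hz.
Step 4 — Series Q: Q = ω₀L/R = 1.753e+05·0.0226/11.9 = 332.9.

(a) f₀ = 2.79e+04 Hz  (b) Q = 332.9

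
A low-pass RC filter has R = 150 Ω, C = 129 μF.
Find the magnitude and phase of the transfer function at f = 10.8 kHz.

Step 1 — Angular frequency: ω = 2π·1.08e+04 = 6.786e+04 rad/s.
Step 2 — Transfer function: H(jω) = 1/(1 + jωRC).
Step 3 — Denominator: 1 + jωRC = 1 + j·6.786e+04·150·0.000129 = 1 + j1313.
Step 4 — H = 5.8e-07 - j0.0007616.
Step 5 — Magnitude: |H| = 0.0007616 (-62.4 dB); phase: φ = -90.0°.

|H| = 0.0007616 (-62.4 dB), φ = -90.0°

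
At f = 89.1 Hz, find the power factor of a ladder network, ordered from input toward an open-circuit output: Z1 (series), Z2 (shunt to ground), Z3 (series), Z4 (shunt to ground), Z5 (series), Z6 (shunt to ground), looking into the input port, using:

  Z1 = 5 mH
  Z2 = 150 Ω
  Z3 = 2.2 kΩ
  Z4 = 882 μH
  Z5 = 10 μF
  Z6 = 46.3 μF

Step 1 — Angular frequency: ω = 2π·f = 2π·89.1 = 559.8 rad/s.
Step 2 — Component impedances:
  Z1: Z = jωL = j·559.8·0.005 = 0 + j2.799 Ω
  Z2: Z = R = 150 Ω
  Z3: Z = R = 2200 Ω
  Z4: Z = jωL = j·559.8·0.000882 = 0 + j0.4938 Ω
  Z5: Z = 1/(jωC) = -j/(ω·C) = 0 - j178.6 Ω
  Z6: Z = 1/(jωC) = -j/(ω·C) = 0 - j38.58 Ω
Step 3 — Ladder network (open output): work backward from the far end, alternating series and parallel combinations. Z_in = 140.4 + j2.801 Ω = 140.5∠1.1° Ω.
Step 4 — Power factor: PF = cos(φ) = Re(Z)/|Z| = 140.426/140.453 = 0.9998.
Step 5 — Type: Im(Z) = 2.801 ⇒ lagging (phase φ = 1.1°).

PF = 0.9998 (lagging, φ = 1.1°)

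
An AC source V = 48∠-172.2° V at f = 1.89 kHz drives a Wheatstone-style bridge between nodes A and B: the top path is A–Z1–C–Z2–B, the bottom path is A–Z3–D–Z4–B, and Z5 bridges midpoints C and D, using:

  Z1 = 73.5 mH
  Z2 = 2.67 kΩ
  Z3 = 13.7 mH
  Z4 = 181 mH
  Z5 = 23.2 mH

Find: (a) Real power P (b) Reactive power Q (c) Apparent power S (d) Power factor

Step 1 — Angular frequency: ω = 2π·f = 2π·1890 = 1.188e+04 rad/s.
Step 2 — Component impedances:
  Z1: Z = jωL = j·1.188e+04·0.0735 = 0 + j872.8 Ω
  Z2: Z = R = 2670 Ω
  Z3: Z = jωL = j·1.188e+04·0.0137 = 0 + j162.7 Ω
  Z4: Z = jωL = j·1.188e+04·0.181 = 0 + j2149 Ω
  Z5: Z = jωL = j·1.188e+04·0.0232 = 0 + j275.5 Ω
Step 3 — Bridge requires nodal analysis (the Z5 bridge couples midpoints C and D, so the two paths cannot be reduced to a simple series/parallel combination). Setting node B to ground and injecting 1 A at node A, the 3-node admittance system at A, C, D solves to V_A = Z_AB = 999.9 + j1405 Ω = 1725∠54.6° Ω.
Step 4 — Source phasor: V = 48∠-172.2° V = -47.56 - j6.514 V.
Step 5 — Current: I = V / Z = -0.01906 + j0.02028 A = 0.02783∠133.2° A.
Step 6 — Complex power: S = V·I* = 0.7744 + j1.088 VA.
Step 7 — Real power: P = Re(S) = 0.7744 W.
Step 8 — Reactive power: Q = Im(S) = 1.088 VAR.
Step 9 — Apparent power: |S| = 1.336 VA.
Step 10 — Power factor: PF = P/|S| = 0.5797 (lagging).

(a) P = 0.7744 W  (b) Q = 1.088 VAR  (c) S = 1.336 VA  (d) PF = 0.5797 (lagging)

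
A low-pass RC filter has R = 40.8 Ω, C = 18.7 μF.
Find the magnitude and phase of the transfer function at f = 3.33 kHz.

Step 1 — Angular frequency: ω = 2π·3330 = 2.092e+04 rad/s.
Step 2 — Transfer function: H(jω) = 1/(1 + jωRC).
Step 3 — Denominator: 1 + jωRC = 1 + j·2.092e+04·40.8·1.87e-05 = 1 + j15.96.
Step 4 — H = 0.003909 - j0.0624.
Step 5 — Magnitude: |H| = 0.06252 (-24.1 dB); phase: φ = -86.4°.

|H| = 0.06252 (-24.1 dB), φ = -86.4°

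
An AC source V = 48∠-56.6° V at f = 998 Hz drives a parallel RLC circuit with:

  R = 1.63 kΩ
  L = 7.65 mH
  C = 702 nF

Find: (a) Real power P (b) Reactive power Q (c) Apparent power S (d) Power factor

Step 1 — Angular frequency: ω = 2π·f = 2π·998 = 6271 rad/s.
Step 2 — Component impedances:
  R: Z = R = 1630 Ω
  L: Z = jωL = j·6271·0.00765 = 0 + j47.97 Ω
  C: Z = 1/(jωC) = -j/(ω·C) = 0 - j227.2 Ω
Step 3 — Parallel combination: 1/Z_total = 1/R + 1/L + 1/C; Z_total = 2.266 + j60.73 Ω = 60.77∠87.9° Ω.
Step 4 — Source phasor: V = 48∠-56.6° V = 26.42 - j40.07 V.
Step 5 — Current: I = V / Z = -0.6428 - j0.4591 A = 0.7899∠-144.5° A.
Step 6 — Complex power: S = V·I* = 1.413 + j37.89 VA.
Step 7 — Real power: P = Re(S) = 1.413 W.
Step 8 — Reactive power: Q = Im(S) = 37.89 VAR.
Step 9 — Apparent power: |S| = 37.91 VA.
Step 10 — Power factor: PF = P/|S| = 0.03728 (lagging).

(a) P = 1.413 W  (b) Q = 37.89 VAR  (c) S = 37.91 VA  (d) PF = 0.03728 (lagging)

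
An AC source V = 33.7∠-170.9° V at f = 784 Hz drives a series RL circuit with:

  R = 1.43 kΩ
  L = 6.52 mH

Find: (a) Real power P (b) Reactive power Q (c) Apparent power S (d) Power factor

Step 1 — Angular frequency: ω = 2π·f = 2π·784 = 4926 rad/s.
Step 2 — Component impedances:
  R: Z = R = 1430 Ω
  L: Z = jωL = j·4926·0.00652 = 0 + j32.12 Ω
Step 3 — Series combination: Z_total = R + L = 1430 + j32.12 Ω = 1430∠1.3° Ω.
Step 4 — Source phasor: V = 33.7∠-170.9° V = -33.28 - j5.33 V.
Step 5 — Current: I = V / Z = -0.02334 - j0.003203 A = 0.02356∠-172.2° A.
Step 6 — Complex power: S = V·I* = 0.7938 + j0.01783 VA.
Step 7 — Real power: P = Re(S) = 0.7938 W.
Step 8 — Reactive power: Q = Im(S) = 0.01783 VAR.
Step 9 — Apparent power: |S| = 0.794 VA.
Step 10 — Power factor: PF = P/|S| = 0.9997 (lagging).

(a) P = 0.7938 W  (b) Q = 0.01783 VAR  (c) S = 0.794 VA  (d) PF = 0.9997 (lagging)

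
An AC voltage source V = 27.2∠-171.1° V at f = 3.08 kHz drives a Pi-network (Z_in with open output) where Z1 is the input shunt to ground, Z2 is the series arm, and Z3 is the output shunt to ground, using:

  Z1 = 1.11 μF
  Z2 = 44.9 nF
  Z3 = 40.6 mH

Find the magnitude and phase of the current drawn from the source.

Step 1 — Angular frequency: ω = 2π·f = 2π·3080 = 1.935e+04 rad/s.
Step 2 — Component impedances:
  Z1: Z = 1/(jωC) = -j/(ω·C) = 0 - j46.55 Ω
  Z2: Z = 1/(jωC) = -j/(ω·C) = 0 - j1151 Ω
  Z3: Z = jωL = j·1.935e+04·0.0406 = 0 + j785.7 Ω
Step 3 — With open output, the series arm Z2 and the output shunt Z3 appear in series to ground: Z2 + Z3 = 0 - j365.2 Ω.
Step 4 — Parallel with input shunt Z1: Z_in = Z1 || (Z2 + Z3) = 0 - j41.29 Ω = 41.29∠-90.0° Ω.
Step 5 — Source phasor: V = 27.2∠-171.1° V = -26.87 - j4.208 V.
Step 6 — Ohm's law: I = V / Z_total = (-26.87 - j4.208) / (0 - j41.29) = 0.1019 - j0.6508 A.
Step 7 — Convert to polar: |I| = 0.6588 A, ∠I = -81.1°.

I = 0.6588∠-81.1° A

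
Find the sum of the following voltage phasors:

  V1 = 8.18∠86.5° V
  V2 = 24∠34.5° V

Step 1 — Convert each phasor to rectangular form:
  V1 = 8.18·(cos(86.5°) + j·sin(86.5°)) = 0.4994 + j8.165 V
  V2 = 24·(cos(34.5°) + j·sin(34.5°)) = 19.78 + j13.59 V
Step 2 — Sum components: V_total = 20.28 + j21.76 V.
Step 3 — Convert to polar: |V_total| = 29.74 V, ∠V_total = 47.0°.

V_total = 29.74∠47.0° V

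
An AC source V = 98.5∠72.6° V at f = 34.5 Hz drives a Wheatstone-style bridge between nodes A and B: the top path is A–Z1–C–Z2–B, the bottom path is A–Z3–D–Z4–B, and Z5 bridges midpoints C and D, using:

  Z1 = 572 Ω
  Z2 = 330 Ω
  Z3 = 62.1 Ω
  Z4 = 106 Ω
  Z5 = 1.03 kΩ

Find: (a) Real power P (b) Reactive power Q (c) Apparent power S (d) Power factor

Step 1 — Angular frequency: ω = 2π·f = 2π·34.5 = 216.8 rad/s.
Step 2 — Component impedances:
  Z1: Z = R = 572 Ω
  Z2: Z = R = 330 Ω
  Z3: Z = R = 62.1 Ω
  Z4: Z = R = 106 Ω
  Z5: Z = R = 1030 Ω
Step 3 — Bridge requires nodal analysis (the Z5 bridge couples midpoints C and D, so the two paths cannot be reduced to a simple series/parallel combination). Setting node B to ground and injecting 1 A at node A, the 3-node admittance system at A, C, D solves to V_A = Z_AB = 140.6 Ω = 140.6∠0.0° Ω.
Step 4 — Source phasor: V = 98.5∠72.6° V = 29.46 + j93.99 V.
Step 5 — Current: I = V / Z = 0.2095 + j0.6685 A = 0.7006∠72.6° A.
Step 6 — Complex power: S = V·I* = 69.01 VA.
Step 7 — Real power: P = Re(S) = 69.01 W.
Step 8 — Reactive power: Q = Im(S) = 0 VAR.
Step 9 — Apparent power: |S| = 69.01 VA.
Step 10 — Power factor: PF = P/|S| = 1 (unity).

(a) P = 69.01 W  (b) Q = 0 VAR  (c) S = 69.01 VA  (d) PF = 1 (unity)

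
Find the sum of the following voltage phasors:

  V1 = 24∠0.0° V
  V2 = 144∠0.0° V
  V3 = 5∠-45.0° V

Step 1 — Convert each phasor to rectangular form:
  V1 = 24·(cos(0.0°) + j·sin(0.0°)) = 24 V
  V2 = 144·(cos(0.0°) + j·sin(0.0°)) = 144 V
  V3 = 5·(cos(-45.0°) + j·sin(-45.0°)) = 3.536 - j3.536 V
Step 2 — Sum components: V_total = 171.5 - j3.536 V.
Step 3 — Convert to polar: |V_total| = 171.6 V, ∠V_total = -1.2°.

V_total = 171.6∠-1.2° V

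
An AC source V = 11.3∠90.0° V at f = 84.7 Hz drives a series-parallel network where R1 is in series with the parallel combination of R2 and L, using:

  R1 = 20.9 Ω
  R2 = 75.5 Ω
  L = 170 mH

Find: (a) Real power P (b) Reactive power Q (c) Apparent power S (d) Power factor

Step 1 — Angular frequency: ω = 2π·f = 2π·84.7 = 532.2 rad/s.
Step 2 — Component impedances:
  R1: Z = R = 20.9 Ω
  R2: Z = R = 75.5 Ω
  L: Z = jωL = j·532.2·0.17 = 0 + j90.47 Ω
Step 3 — Parallel branch: R2 || L = 1/(1/R2 + 1/L) = 44.51 + j37.14 Ω.
Step 4 — Series with R1: Z_total = R1 + (R2 || L) = 65.41 + j37.14 Ω = 75.22∠29.6° Ω.
Step 5 — Source phasor: V = 11.3∠90.0° V = 0 + j11.3 V.
Step 6 — Current: I = V / Z = 0.07419 + j0.1306 A = 0.1502∠60.4° A.
Step 7 — Complex power: S = V·I* = 1.476 + j0.8383 VA.
Step 8 — Real power: P = Re(S) = 1.476 W.
Step 9 — Reactive power: Q = Im(S) = 0.8383 VAR.
Step 10 — Apparent power: |S| = 1.698 VA.
Step 11 — Power factor: PF = P/|S| = 0.8696 (lagging).

(a) P = 1.476 W  (b) Q = 0.8383 VAR  (c) S = 1.698 VA  (d) PF = 0.8696 (lagging)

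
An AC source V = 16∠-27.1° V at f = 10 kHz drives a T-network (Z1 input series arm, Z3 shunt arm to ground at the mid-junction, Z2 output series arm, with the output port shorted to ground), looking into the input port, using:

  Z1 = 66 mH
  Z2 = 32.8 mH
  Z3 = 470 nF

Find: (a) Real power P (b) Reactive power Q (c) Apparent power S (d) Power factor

Step 1 — Angular frequency: ω = 2π·f = 2π·1e+04 = 6.283e+04 rad/s.
Step 2 — Component impedances:
  Z1: Z = jωL = j·6.283e+04·0.066 = 0 + j4147 Ω
  Z2: Z = jωL = j·6.283e+04·0.0328 = 0 + j2061 Ω
  Z3: Z = 1/(jωC) = -j/(ω·C) = 0 - j33.86 Ω
Step 3 — With the output port shorted to ground, the output series arm Z2 runs from the junction to ground; the shunt arm Z3 also runs from the junction to ground. They appear in parallel: Z3 || Z2 = 0 - j34.43 Ω.
Step 4 — Series with input arm Z1: Z_in = Z1 + (Z3 || Z2) = 0 + j4112 Ω = 4112∠90.0° Ω.
Step 5 — Source phasor: V = 16∠-27.1° V = 14.24 - j7.289 V.
Step 6 — Current: I = V / Z = -0.001772 - j0.003463 A = 0.003891∠-117.1° A.
Step 7 — Complex power: S = V·I* = 0 + j0.06225 VA.
Step 8 — Real power: P = Re(S) = 0 W.
Step 9 — Reactive power: Q = Im(S) = 0.06225 VAR.
Step 10 — Apparent power: |S| = 0.06225 VA.
Step 11 — Power factor: PF = P/|S| = 0 (lagging).

(a) P = 0 W  (b) Q = 0.06225 VAR  (c) S = 0.06225 VA  (d) PF = 0 (lagging)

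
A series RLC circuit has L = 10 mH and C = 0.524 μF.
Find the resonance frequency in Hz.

Step 1 — Resonance condition Im(Z)=0 gives ω₀ = 1/√(LC).
Step 2 — ω₀ = 1/√(0.01·5.24e-07) = 1.381e+04 rad/s.
Step 3 — f₀ = ω₀/(2π) = 2199 Hz.

f₀ = 2199 Hz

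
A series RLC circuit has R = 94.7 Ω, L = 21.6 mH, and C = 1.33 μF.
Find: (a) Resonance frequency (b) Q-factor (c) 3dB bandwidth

Step 1 — Resonance: ω₀ = 1/√(LC) = 1/√(0.0216·1.33e-06) = 5900 rad/s.
Step 2 — f₀ = ω₀/(2π) = 939 Hz.
Step 3 — Series Q: Q = ω₀L/R = 5900·0.0216/94.7 = 1.346.
Step 4 — Bandwidth: Δω = ω₀/Q = 4384 rad/s; BW = Δω/(2π) = 697.8 Hz.

(a) f₀ = 939 Hz  (b) Q = 1.346  (c) BW = 697.8 Hz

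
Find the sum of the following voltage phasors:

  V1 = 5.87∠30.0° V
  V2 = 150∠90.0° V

Step 1 — Convert each phasor to rectangular form:
  V1 = 5.87·(cos(30.0°) + j·sin(30.0°)) = 5.084 + j2.935 V
  V2 = 150·(cos(90.0°) + j·sin(90.0°)) = 0 + j150 V
Step 2 — Sum components: V_total = 5.084 + j152.9 V.
Step 3 — Convert to polar: |V_total| = 153 V, ∠V_total = 88.1°.

V_total = 153∠88.1° V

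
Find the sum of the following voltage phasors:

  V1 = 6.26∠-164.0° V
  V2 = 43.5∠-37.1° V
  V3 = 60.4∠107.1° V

Step 1 — Convert each phasor to rectangular form:
  V1 = 6.26·(cos(-164.0°) + j·sin(-164.0°)) = -6.017 - j1.725 V
  V2 = 43.5·(cos(-37.1°) + j·sin(-37.1°)) = 34.69 - j26.24 V
  V3 = 60.4·(cos(107.1°) + j·sin(107.1°)) = -17.76 + j57.73 V
Step 2 — Sum components: V_total = 10.92 + j29.76 V.
Step 3 — Convert to polar: |V_total| = 31.7 V, ∠V_total = 69.9°.

V_total = 31.7∠69.9° V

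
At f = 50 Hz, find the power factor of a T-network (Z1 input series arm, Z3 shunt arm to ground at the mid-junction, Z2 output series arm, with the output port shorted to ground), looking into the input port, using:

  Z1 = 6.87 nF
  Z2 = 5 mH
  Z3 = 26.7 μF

Step 1 — Angular frequency: ω = 2π·f = 2π·50 = 314.2 rad/s.
Step 2 — Component impedances:
  Z1: Z = 1/(jωC) = -j/(ω·C) = 0 - j4.633e+05 Ω
  Z2: Z = jωL = j·314.2·0.005 = 0 + j1.571 Ω
  Z3: Z = 1/(jωC) = -j/(ω·C) = 0 - j119.2 Ω
Step 3 — With the output port shorted to ground, the output series arm Z2 runs from the junction to ground; the shunt arm Z3 also runs from the junction to ground. They appear in parallel: Z3 || Z2 = 0 + j1.592 Ω.
Step 4 — Series with input arm Z1: Z_in = Z1 + (Z3 || Z2) = 0 - j4.633e+05 Ω = 4.633e+05∠-90.0° Ω.
Step 5 — Power factor: PF = cos(φ) = Re(Z)/|Z| = 0/4.633e+05 = 0.
Step 6 — Type: Im(Z) = -4.633e+05 ⇒ leading (phase φ = -90.0°).

PF = 0 (leading, φ = -90.0°)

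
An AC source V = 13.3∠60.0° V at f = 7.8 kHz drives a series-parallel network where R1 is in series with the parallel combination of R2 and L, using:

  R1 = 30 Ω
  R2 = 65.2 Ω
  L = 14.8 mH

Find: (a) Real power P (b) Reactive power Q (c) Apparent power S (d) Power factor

Step 1 — Angular frequency: ω = 2π·f = 2π·7800 = 4.901e+04 rad/s.
Step 2 — Component impedances:
  R1: Z = R = 30 Ω
  R2: Z = R = 65.2 Ω
  L: Z = jωL = j·4.901e+04·0.0148 = 0 + j725.3 Ω
Step 3 — Parallel branch: R2 || L = 1/(1/R2 + 1/L) = 64.68 + j5.814 Ω.
Step 4 — Series with R1: Z_total = R1 + (R2 || L) = 94.68 + j5.814 Ω = 94.86∠3.5° Ω.
Step 5 — Source phasor: V = 13.3∠60.0° V = 6.65 + j11.52 V.
Step 6 — Current: I = V / Z = 0.07742 + j0.1169 A = 0.1402∠56.5° A.
Step 7 — Complex power: S = V·I* = 1.861 + j0.1143 VA.
Step 8 — Real power: P = Re(S) = 1.861 W.
Step 9 — Reactive power: Q = Im(S) = 0.1143 VAR.
Step 10 — Apparent power: |S| = 1.865 VA.
Step 11 — Power factor: PF = P/|S| = 0.9981 (lagging).

(a) P = 1.861 W  (b) Q = 0.1143 VAR  (c) S = 1.865 VA  (d) PF = 0.9981 (lagging)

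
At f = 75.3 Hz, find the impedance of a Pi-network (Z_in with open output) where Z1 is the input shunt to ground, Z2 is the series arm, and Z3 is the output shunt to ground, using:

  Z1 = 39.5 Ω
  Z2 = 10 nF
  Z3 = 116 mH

Step 1 — Angular frequency: ω = 2π·f = 2π·75.3 = 473.1 rad/s.
Step 2 — Component impedances:
  Z1: Z = R = 39.5 Ω
  Z2: Z = 1/(jωC) = -j/(ω·C) = 0 - j2.114e+05 Ω
  Z3: Z = jωL = j·473.1·0.116 = 0 + j54.88 Ω
Step 3 — With open output, the series arm Z2 and the output shunt Z3 appear in series to ground: Z2 + Z3 = 0 - j2.113e+05 Ω.
Step 4 — Parallel with input shunt Z1: Z_in = Z1 || (Z2 + Z3) = 39.5 - j0.007384 Ω = 39.5∠-0.0° Ω.

Z = 39.5 - j0.007384 Ω = 39.5∠-0.0° Ω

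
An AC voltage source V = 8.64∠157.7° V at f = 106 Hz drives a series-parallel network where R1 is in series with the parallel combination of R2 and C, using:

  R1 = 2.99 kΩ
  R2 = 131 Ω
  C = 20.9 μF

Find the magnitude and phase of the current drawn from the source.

Step 1 — Angular frequency: ω = 2π·f = 2π·106 = 666 rad/s.
Step 2 — Component impedances:
  R1: Z = R = 2990 Ω
  R2: Z = R = 131 Ω
  C: Z = 1/(jωC) = -j/(ω·C) = 0 - j71.84 Ω
Step 3 — Parallel branch: R2 || C = 1/(1/R2 + 1/C) = 30.29 - j55.23 Ω.
Step 4 — Series with R1: Z_total = R1 + (R2 || C) = 3020 - j55.23 Ω = 3021∠-1.0° Ω.
Step 5 — Source phasor: V = 8.64∠157.7° V = -7.994 + j3.279 V.
Step 6 — Ohm's law: I = V / Z_total = (-7.994 + j3.279) / (3020 - j55.23) = -0.002666 + j0.001037 A.
Step 7 — Convert to polar: |I| = 0.00286 A, ∠I = 158.7°.

I = 0.00286∠158.7° A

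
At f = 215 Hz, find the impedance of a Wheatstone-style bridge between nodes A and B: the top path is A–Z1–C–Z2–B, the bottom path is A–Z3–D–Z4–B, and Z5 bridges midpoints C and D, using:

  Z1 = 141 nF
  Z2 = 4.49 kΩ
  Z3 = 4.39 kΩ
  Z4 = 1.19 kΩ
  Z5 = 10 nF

Step 1 — Angular frequency: ω = 2π·f = 2π·215 = 1351 rad/s.
Step 2 — Component impedances:
  Z1: Z = 1/(jωC) = -j/(ω·C) = 0 - j5250 Ω
  Z2: Z = R = 4490 Ω
  Z3: Z = R = 4390 Ω
  Z4: Z = R = 1190 Ω
  Z5: Z = 1/(jωC) = -j/(ω·C) = 0 - j7.403e+04 Ω
Step 3 — Bridge requires nodal analysis (the Z5 bridge couples midpoints C and D, so the two paths cannot be reduced to a simple series/parallel combination). Setting node B to ground and injecting 1 A at node A, the 3-node admittance system at A, C, D solves to V_A = Z_AB = 3193 - j1269 Ω = 3436∠-21.7° Ω.

Z = 3193 - j1269 Ω = 3436∠-21.7° Ω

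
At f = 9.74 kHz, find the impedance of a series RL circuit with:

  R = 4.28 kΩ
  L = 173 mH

Step 1 — Angular frequency: ω = 2π·f = 2π·9740 = 6.12e+04 rad/s.
Step 2 — Component impedances:
  R: Z = R = 4280 Ω
  L: Z = jωL = j·6.12e+04·0.173 = 0 + j1.059e+04 Ω
Step 3 — Series combination: Z_total = R + L = 4280 + j1.059e+04 Ω = 1.142e+04∠68.0° Ω.

Z = 4280 + j1.059e+04 Ω = 1.142e+04∠68.0° Ω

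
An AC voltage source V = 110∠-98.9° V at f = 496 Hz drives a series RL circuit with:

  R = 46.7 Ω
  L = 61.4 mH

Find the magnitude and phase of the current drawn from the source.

Step 1 — Angular frequency: ω = 2π·f = 2π·496 = 3116 rad/s.
Step 2 — Component impedances:
  R: Z = R = 46.7 Ω
  L: Z = jωL = j·3116·0.0614 = 0 + j191.4 Ω
Step 3 — Series combination: Z_total = R + L = 46.7 + j191.4 Ω = 197∠76.3° Ω.
Step 4 — Source phasor: V = 110∠-98.9° V = -17.02 - j108.7 V.
Step 5 — Ohm's law: I = V / Z_total = (-17.02 - j108.7) / (46.7 + j191.4) = -0.5565 - j0.04688 A.
Step 6 — Convert to polar: |I| = 0.5585 A, ∠I = -175.2°.

I = 0.5585∠-175.2° A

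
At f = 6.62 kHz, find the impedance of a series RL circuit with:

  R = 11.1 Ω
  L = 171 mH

Step 1 — Angular frequency: ω = 2π·f = 2π·6620 = 4.159e+04 rad/s.
Step 2 — Component impedances:
  R: Z = R = 11.1 Ω
  L: Z = jωL = j·4.159e+04·0.171 = 0 + j7113 Ω
Step 3 — Series combination: Z_total = R + L = 11.1 + j7113 Ω = 7113∠89.9° Ω.

Z = 11.1 + j7113 Ω = 7113∠89.9° Ω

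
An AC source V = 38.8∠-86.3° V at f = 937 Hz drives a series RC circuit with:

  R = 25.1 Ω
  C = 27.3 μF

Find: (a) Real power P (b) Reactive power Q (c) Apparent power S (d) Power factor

Step 1 — Angular frequency: ω = 2π·f = 2π·937 = 5887 rad/s.
Step 2 — Component impedances:
  R: Z = R = 25.1 Ω
  C: Z = 1/(jωC) = -j/(ω·C) = 0 - j6.222 Ω
Step 3 — Series combination: Z_total = R + C = 25.1 - j6.222 Ω = 25.86∠-13.9° Ω.
Step 4 — Source phasor: V = 38.8∠-86.3° V = 2.504 - j38.72 V.
Step 5 — Current: I = V / Z = 0.4542 - j1.43 A = 1.5∠-72.4° A.
Step 6 — Complex power: S = V·I* = 56.51 - j14.01 VA.
Step 7 — Real power: P = Re(S) = 56.51 W.
Step 8 — Reactive power: Q = Im(S) = -14.01 VAR.
Step 9 — Apparent power: |S| = 58.22 VA.
Step 10 — Power factor: PF = P/|S| = 0.9706 (leading).

(a) P = 56.51 W  (b) Q = -14.01 VAR  (c) S = 58.22 VA  (d) PF = 0.9706 (leading)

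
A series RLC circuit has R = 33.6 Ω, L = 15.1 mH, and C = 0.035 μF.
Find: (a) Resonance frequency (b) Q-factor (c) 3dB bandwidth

Step 1 — Resonance condition Im(Z)=0 gives ω₀ = 1/√(LC).
Step 2 — ω₀ = 1/√(0.0151·3.5e-08) = 4.35e+04 rad/s.
Step 3 — f₀ = ω₀/(2π) = 6923 Hz.
Step 4 — Series Q: Q = ω₀L/R = 4.35e+04·0.0151/33.6 = 19.55.
Step 5 — 3dB bandwidth: Δω = ω₀/Q = 2225 rad/s; BW = Δω/(2π) = 354.1 Hz.

(a) f₀ = 6923 Hz  (b) Q = 19.55  (c) BW = 354.1 Hz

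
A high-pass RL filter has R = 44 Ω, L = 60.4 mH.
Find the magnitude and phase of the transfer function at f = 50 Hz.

Step 1 — Angular frequency: ω = 2π·50 = 314.2 rad/s.
Step 2 — Transfer function: H(jω) = jωL/(R + jωL).
Step 3 — Numerator jωL = j·18.98; denominator R + jωL = 44 + j18.98.
Step 4 — H = 0.1568 + j0.3636.
Step 5 — Magnitude: |H| = 0.396 (-8.0 dB); phase: φ = 66.7°.

|H| = 0.396 (-8.0 dB), φ = 66.7°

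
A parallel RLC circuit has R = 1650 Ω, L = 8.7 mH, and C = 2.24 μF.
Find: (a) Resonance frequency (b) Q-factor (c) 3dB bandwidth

Step 1 — Resonance: ω₀ = 1/√(LC) = 1/√(0.0087·2.24e-06) = 7163 rad/s.
Step 2 — f₀ = ω₀/(2π) = 1140 Hz.
Step 3 — Parallel Q: Q = R/(ω₀L) = 1650/(7163·0.0087) = 26.48.
Step 4 — Bandwidth: Δω = ω₀/Q = 270.6 rad/s; BW = Δω/(2π) = 43.06 Hz.

(a) f₀ = 1140 Hz  (b) Q = 26.48  (c) BW = 43.06 Hz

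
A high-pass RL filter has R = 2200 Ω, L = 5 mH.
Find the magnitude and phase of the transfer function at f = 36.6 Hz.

Step 1 — Angular frequency: ω = 2π·36.6 = 230 rad/s.
Step 2 — Transfer function: H(jω) = jωL/(R + jωL).
Step 3 — Numerator jωL = j·1.15; denominator R + jωL = 2200 + j1.15.
Step 4 — H = 2.732e-07 + j0.0005226.
Step 5 — Magnitude: |H| = 0.0005226 (-65.6 dB); phase: φ = 90.0°.

|H| = 0.0005226 (-65.6 dB), φ = 90.0°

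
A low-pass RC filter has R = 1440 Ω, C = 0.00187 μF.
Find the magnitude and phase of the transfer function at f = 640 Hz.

Step 1 — Angular frequency: ω = 2π·640 = 4021 rad/s.
Step 2 — Transfer function: H(jω) = 1/(1 + jωRC).
Step 3 — Denominator: 1 + jωRC = 1 + j·4021·1440·1.87e-09 = 1 + j0.01083.
Step 4 — H = 0.9999 - j0.01083.
Step 5 — Magnitude: |H| = 0.9999 (-0.0 dB); phase: φ = -0.6°.

|H| = 0.9999 (-0.0 dB), φ = -0.6°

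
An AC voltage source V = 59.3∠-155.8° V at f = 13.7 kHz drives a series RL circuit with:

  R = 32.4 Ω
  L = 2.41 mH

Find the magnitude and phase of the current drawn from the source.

Step 1 — Angular frequency: ω = 2π·f = 2π·1.37e+04 = 8.608e+04 rad/s.
Step 2 — Component impedances:
  R: Z = R = 32.4 Ω
  L: Z = jωL = j·8.608e+04·0.00241 = 0 + j207.5 Ω
Step 3 — Series combination: Z_total = R + L = 32.4 + j207.5 Ω = 210∠81.1° Ω.
Step 4 — Source phasor: V = 59.3∠-155.8° V = -54.09 - j24.31 V.
Step 5 — Ohm's law: I = V / Z_total = (-54.09 - j24.31) / (32.4 + j207.5) = -0.1541 + j0.2367 A.
Step 6 — Convert to polar: |I| = 0.2824 A, ∠I = 123.1°.

I = 0.2824∠123.1° A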